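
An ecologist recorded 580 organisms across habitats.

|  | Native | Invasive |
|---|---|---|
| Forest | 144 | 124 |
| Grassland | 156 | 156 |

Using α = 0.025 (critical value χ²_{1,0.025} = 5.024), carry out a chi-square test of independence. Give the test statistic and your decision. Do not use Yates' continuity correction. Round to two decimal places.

Row totals: 268, 312. Column totals: 300, 280. Grand total N = 580.
Expected counts (row total × column total / N):
  Forest, Native: 268×300/580 = 138.621
  Forest, Invasive: 268×280/580 = 129.379
  Grassland, Native: 312×300/580 = 161.379
  Grassland, Invasive: 312×280/580 = 150.621
Contributions (O − E)²/E:
  (144 − 138.621)²/138.621 = 0.2087
  (124 − 129.379)²/129.379 = 0.2236
  (156 − 161.379)²/161.379 = 0.1793
  (156 − 150.621)²/150.621 = 0.1921
χ² = 0.2087 + 0.2236 + 0.1793 + 0.1921 = 0.80
df = (2−1)(2−1) = 1. Since 0.80 < 5.024, fail to reject the null hypothesis of independence at α = 0.025.

0.80; fail to reject H₀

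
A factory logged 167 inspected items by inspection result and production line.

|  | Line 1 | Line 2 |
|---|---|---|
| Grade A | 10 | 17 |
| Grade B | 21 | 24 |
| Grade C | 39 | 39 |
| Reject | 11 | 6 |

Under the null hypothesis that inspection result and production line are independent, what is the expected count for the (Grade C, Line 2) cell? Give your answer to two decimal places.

Row total (Grade C) = 78; column total (Line 2) = 86; grand total N = 167.
Expected count = (row total × column total) / N = 78 × 86 / 167 = 40.17.

40.17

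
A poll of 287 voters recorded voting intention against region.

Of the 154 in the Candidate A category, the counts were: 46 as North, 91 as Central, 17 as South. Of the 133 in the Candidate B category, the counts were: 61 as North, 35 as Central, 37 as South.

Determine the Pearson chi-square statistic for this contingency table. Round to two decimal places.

Row totals: 154, 133. Column totals: 107, 126, 54. Grand total N = 287.
Expected counts (row total × column total / N):
  Candidate A, North: 154×107/287 = 57.415
  Candidate A, Central: 154×126/287 = 67.610
  Candidate A, South: 154×54/287 = 28.976
  Candidate B, North: 133×107/287 = 49.585
  Candidate B, Central: 133×126/287 = 58.390
  Candidate B, South: 133×54/287 = 25.024
Contributions (O − E)²/E:
  (46 − 57.415)²/57.415 = 2.2695
  (91 − 67.610)²/67.610 = 8.0919
  (17 − 28.976)²/28.976 = 4.9498
  (61 − 49.585)²/49.585 = 2.6279
  (35 − 58.390)²/58.390 = 9.3696
  (37 − 25.024)²/25.024 = 5.7315
χ² = 2.2695 + 8.0919 + 4.9498 + 2.6279 + 9.3696 + 5.7315 = 33.04

33.04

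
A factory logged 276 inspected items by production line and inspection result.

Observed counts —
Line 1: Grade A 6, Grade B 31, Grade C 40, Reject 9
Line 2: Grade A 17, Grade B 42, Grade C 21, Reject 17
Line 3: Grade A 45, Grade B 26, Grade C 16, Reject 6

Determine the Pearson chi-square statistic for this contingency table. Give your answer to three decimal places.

58.295

Row totals: 86, 97, 93. Column totals: 68, 99, 77, 32. Grand total N = 276.
Expected counts (row total × column total / N):
  Line 1, Grade A: 86×68/276 = 21.18841
  Line 1, Grade B: 86×99/276 = 30.84783
  Line 1, Grade C: 86×77/276 = 23.99275
  Line 1, Reject: 86×32/276 = 9.97101
  Line 2, Grade A: 97×68/276 = 23.89855
  Line 2, Grade B: 97×99/276 = 34.79348
  Line 2, Grade C: 97×77/276 = 27.06159
  Line 2, Reject: 97×32/276 = 11.24638
  Line 3, Grade A: 93×68/276 = 22.91304
  Line 3, Grade B: 93×99/276 = 33.35870
  Line 3, Grade C: 93×77/276 = 25.94565
  Line 3, Reject: 93×32/276 = 10.78261
Contributions (O − E)²/E:
  (6 − 21.18841)²/21.18841 = 10.8875
  (31 − 30.84783)²/30.84783 = 0.0008
  (40 − 23.99275)²/23.99275 = 10.6796
  (9 − 9.97101)²/9.97101 = 0.0946
  (17 − 23.89855)²/23.89855 = 1.9913
  (42 − 34.79348)²/34.79348 = 1.4926
  (21 − 27.06159)²/27.06159 = 1.3577
  (17 − 11.24638)²/11.24638 = 2.9435
  (45 − 22.91304)²/22.91304 = 21.2907
  (26 − 33.35870)²/33.35870 = 1.6233
  (16 − 25.94565)²/25.94565 = 3.8124
  (6 − 10.78261)²/10.78261 = 2.1213
χ² = 10.8875 + 0.0008 + 10.6796 + 0.0946 + 1.9913 + 1.4926 + 1.3577 + 2.9435 + 21.2907 + 1.6233 + 3.8124 + 2.1213 = 58.295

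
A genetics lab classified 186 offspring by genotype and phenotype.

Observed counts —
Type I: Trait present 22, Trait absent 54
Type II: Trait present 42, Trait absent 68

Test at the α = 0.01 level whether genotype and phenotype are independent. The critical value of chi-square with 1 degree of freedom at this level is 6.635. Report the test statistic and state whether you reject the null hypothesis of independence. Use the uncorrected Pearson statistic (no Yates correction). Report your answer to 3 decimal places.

Row totals: 76, 110. Column totals: 64, 122. Grand total N = 186.
Expected counts (row total × column total / N):
  Type I, Trait present: 76×64/186 = 26.1505
  Type I, Trait absent: 76×122/186 = 49.8495
  Type II, Trait present: 110×64/186 = 37.8495
  Type II, Trait absent: 110×122/186 = 72.1505
Contributions (O − E)²/E:
  (22 − 26.1505)²/26.1505 = 0.6588
  (54 − 49.8495)²/49.8495 = 0.3456
  (42 − 37.8495)²/37.8495 = 0.4551
  (68 − 72.1505)²/72.1505 = 0.2388
χ² = 0.6588 + 0.3456 + 0.4551 + 0.2388 = 1.698
df = (2−1)(2−1) = 1. Since 1.698 < 6.635, fail to reject the null hypothesis of independence at α = 0.01.

1.698; fail to reject H₀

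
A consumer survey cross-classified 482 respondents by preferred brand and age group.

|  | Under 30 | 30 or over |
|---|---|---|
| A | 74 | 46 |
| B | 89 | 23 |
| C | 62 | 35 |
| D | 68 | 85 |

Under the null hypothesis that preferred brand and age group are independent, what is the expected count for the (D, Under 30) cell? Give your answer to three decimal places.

93.006

Row total (D) = 153; column total (Under 30) = 293; grand total N = 482.
Expected count = (row total × column total) / N = 153 × 293 / 482 = 93.006.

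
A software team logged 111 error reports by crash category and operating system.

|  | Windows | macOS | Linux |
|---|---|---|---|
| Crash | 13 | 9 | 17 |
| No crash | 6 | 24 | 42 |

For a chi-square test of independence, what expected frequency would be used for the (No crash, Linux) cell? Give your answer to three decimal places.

38.270

Row total (No crash) = 72; column total (Linux) = 59; grand total N = 111.
Expected count = (row total × column total) / N = 72 × 59 / 111 = 38.270.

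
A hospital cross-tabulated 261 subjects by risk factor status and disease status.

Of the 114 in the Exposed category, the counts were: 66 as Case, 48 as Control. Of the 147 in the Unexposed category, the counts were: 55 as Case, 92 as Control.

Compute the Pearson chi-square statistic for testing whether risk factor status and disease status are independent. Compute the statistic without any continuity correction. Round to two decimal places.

10.83

Row totals: 114, 147. Column totals: 121, 140. Grand total N = 261.
Expected counts (row total × column total / N):
  Exposed, Case: 114×121/261 = 52.851
  Exposed, Control: 114×140/261 = 61.149
  Unexposed, Case: 147×121/261 = 68.149
  Unexposed, Control: 147×140/261 = 78.851
Contributions (O − E)²/E:
  (66 − 52.851)²/52.851 = 3.2714
  (48 − 61.149)²/61.149 = 2.8275
  (55 − 68.149)²/68.149 = 2.5370
  (92 − 78.851)²/78.851 = 2.1927
χ² = 3.2714 + 2.8275 + 2.5370 + 2.1927 = 10.83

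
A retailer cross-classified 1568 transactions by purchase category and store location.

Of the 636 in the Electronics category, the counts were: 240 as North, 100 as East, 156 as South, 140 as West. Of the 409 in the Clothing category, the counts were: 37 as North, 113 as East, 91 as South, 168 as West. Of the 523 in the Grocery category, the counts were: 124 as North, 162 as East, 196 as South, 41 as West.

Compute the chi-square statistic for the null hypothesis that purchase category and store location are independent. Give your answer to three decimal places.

Row totals: 636, 409, 523. Column totals: 401, 375, 443, 349. Grand total N = 1568.
Expected counts (row total × column total / N):
  Electronics, North: 636×401/1568 = 162.65051
  Electronics, East: 636×375/1568 = 152.10459
  Electronics, South: 636×443/1568 = 179.68622
  Electronics, West: 636×349/1568 = 141.55867
  Clothing, North: 409×401/1568 = 104.59758
  Clothing, East: 409×375/1568 = 97.81569
  Clothing, South: 409×443/1568 = 115.55293
  Clothing, West: 409×349/1568 = 91.03380
  Grocery, North: 523×401/1568 = 133.75191
  Grocery, East: 523×375/1568 = 125.07972
  Grocery, South: 523×443/1568 = 147.76084
  Grocery, West: 523×349/1568 = 116.40753
Contributions (O − E)²/E:
  (240 − 162.65051)²/162.65051 = 36.7840
  (100 − 152.10459)²/152.10459 = 17.8488
  (156 − 179.68622)²/179.68622 = 3.1223
  (140 − 141.55867)²/141.55867 = 0.0172
  (37 − 104.59758)²/104.59758 = 43.6858
  (113 − 97.81569)²/97.81569 = 2.3571
  (91 − 115.55293)²/115.55293 = 5.2171
  (168 − 91.03380)²/91.03380 = 65.0725
  (124 − 133.75191)²/133.75191 = 0.7110
  (162 − 125.07972)²/125.07972 = 10.8979
  (196 − 147.76084)²/147.76084 = 15.7485
  (41 − 116.40753)²/116.40753 = 48.8482
χ² = 36.7840 + 17.8488 + 3.1223 + 0.0172 + 43.6858 + 2.3571 + 5.2171 + 65.0725 + 0.7110 + 10.8979 + 15.7485 + 48.8482 = 250.310

250.310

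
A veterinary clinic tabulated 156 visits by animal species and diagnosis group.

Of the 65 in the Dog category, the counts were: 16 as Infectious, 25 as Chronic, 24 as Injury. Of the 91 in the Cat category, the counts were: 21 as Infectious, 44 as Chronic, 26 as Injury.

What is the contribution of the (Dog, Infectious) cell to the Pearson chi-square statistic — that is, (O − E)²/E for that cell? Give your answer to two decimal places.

Row total (Dog) = 65; column total (Infectious) = 37; N = 156.
Expected count E = 65 × 37 / 156 = 15.417.
Contribution = (O − E)²/E = (16 − 15.417)² / 15.417 = 0.02.

0.02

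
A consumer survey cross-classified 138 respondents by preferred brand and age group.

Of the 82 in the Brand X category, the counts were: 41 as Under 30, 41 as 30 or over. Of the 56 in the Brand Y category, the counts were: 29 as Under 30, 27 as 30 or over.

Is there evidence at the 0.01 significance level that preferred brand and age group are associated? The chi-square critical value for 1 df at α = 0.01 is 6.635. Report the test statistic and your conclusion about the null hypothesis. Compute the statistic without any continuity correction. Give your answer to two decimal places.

0.04; fail to reject H₀

Row totals: 82, 56. Column totals: 70, 68. Grand total N = 138.
Expected counts (row total × column total / N):
  Brand X, Under 30: 82×70/138 = 41.594
  Brand X, 30 or over: 82×68/138 = 40.406
  Brand Y, Under 30: 56×70/138 = 28.406
  Brand Y, 30 or over: 56×68/138 = 27.594
Contributions (O − E)²/E:
  (41 − 41.594)²/41.594 = 0.0085
  (41 − 40.406)²/40.406 = 0.0087
  (29 − 28.406)²/28.406 = 0.0124
  (27 − 27.594)²/27.594 = 0.0128
χ² = 0.0085 + 0.0087 + 0.0124 + 0.0128 = 0.04
df = (2−1)(2−1) = 1. Since 0.04 < 6.635, fail to reject the null hypothesis of independence at α = 0.01.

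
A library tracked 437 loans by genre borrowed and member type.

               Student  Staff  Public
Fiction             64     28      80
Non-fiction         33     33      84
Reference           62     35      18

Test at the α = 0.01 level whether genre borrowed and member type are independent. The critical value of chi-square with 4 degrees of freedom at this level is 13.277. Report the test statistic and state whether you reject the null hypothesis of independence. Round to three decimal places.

51.616; reject H₀

Row totals: 172, 150, 115. Column totals: 159, 96, 182. Grand total N = 437.
Expected counts (row total × column total / N):
  Fiction, Student: 172×159/437 = 62.5812
  Fiction, Staff: 172×96/437 = 37.7849
  Fiction, Public: 172×182/437 = 71.6339
  Non-fiction, Student: 150×159/437 = 54.5767
  Non-fiction, Staff: 150×96/437 = 32.9519
  Non-fiction, Public: 150×182/437 = 62.4714
  Reference, Student: 115×159/437 = 41.8421
  Reference, Staff: 115×96/437 = 25.2632
  Reference, Public: 115×182/437 = 47.8947
Contributions (O − E)²/E:
  (64 − 62.5812)²/62.5812 = 0.0322
  (28 − 37.7849)²/37.7849 = 2.5339
  (80 − 71.6339)²/71.6339 = 0.9771
  (33 − 54.5767)²/54.5767 = 8.5303
  (33 − 32.9519)²/32.9519 = 0.0001
  (84 − 62.4714)²/62.4714 = 7.4191
  (62 − 41.8421)²/41.8421 = 9.7113
  (35 − 25.2632)²/25.2632 = 3.7527
  (18 − 47.8947)²/47.8947 = 18.6595
χ² = 0.0322 + 2.5339 + 0.9771 + 8.5303 + 0.0001 + 7.4191 + 9.7113 + 3.7527 + 18.6595 = 51.616
df = (3−1)(3−1) = 4. Since 51.616 > 13.277, reject the null hypothesis of independence at α = 0.01.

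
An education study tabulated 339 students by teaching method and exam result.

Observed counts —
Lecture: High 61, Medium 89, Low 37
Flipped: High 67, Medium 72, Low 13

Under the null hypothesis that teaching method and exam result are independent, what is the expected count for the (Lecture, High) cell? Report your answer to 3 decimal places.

Row total (Lecture) = 187; column total (High) = 128; grand total N = 339.
Expected count = (row total × column total) / N = 187 × 128 / 339 = 70.608.

70.608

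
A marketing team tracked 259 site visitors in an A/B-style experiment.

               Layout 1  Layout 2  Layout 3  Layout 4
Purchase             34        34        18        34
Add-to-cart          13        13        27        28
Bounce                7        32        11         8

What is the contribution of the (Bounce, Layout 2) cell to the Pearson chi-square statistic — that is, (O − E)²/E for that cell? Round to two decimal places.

Row total (Bounce) = 58; column total (Layout 2) = 79; N = 259.
Expected count E = 58 × 79 / 259 = 17.6911.
Contribution = (O − E)²/E = (32 − 17.6911)² / 17.6911 = 11.57.

11.57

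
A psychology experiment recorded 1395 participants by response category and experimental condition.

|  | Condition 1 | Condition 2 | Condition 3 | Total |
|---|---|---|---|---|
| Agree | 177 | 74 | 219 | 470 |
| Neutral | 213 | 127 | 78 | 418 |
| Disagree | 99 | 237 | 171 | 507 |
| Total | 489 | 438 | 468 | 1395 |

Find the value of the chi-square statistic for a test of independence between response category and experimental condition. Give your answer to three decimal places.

Grand total N = 1395.
Expected counts (row total × column total / N):
  Agree, Condition 1: 470×489/1395 = 164.75269
  Agree, Condition 2: 470×438/1395 = 147.56989
  Agree, Condition 3: 470×468/1395 = 157.67742
  Neutral, Condition 1: 418×489/1395 = 146.52473
  Neutral, Condition 2: 418×438/1395 = 131.24301
  Neutral, Condition 3: 418×468/1395 = 140.23226
  Disagree, Condition 1: 507×489/1395 = 177.72258
  Disagree, Condition 2: 507×438/1395 = 159.18710
  Disagree, Condition 3: 507×468/1395 = 170.09032
Contributions (O − E)²/E:
  (177 − 164.75269)²/164.75269 = 0.9104
  (74 − 147.56989)²/147.56989 = 36.6777
  (219 − 157.67742)²/157.67742 = 23.8491
  (213 − 146.52473)²/146.52473 = 30.1585
  (127 − 131.24301)²/131.24301 = 0.1372
  (78 − 140.23226)²/140.23226 = 27.6174
  (99 − 177.72258)²/177.72258 = 34.8703
  (237 − 159.18710)²/159.18710 = 38.0360
  (171 − 170.09032)²/170.09032 = 0.0049
χ² = 0.9104 + 36.6777 + 23.8491 + 30.1585 + 0.1372 + 27.6174 + 34.8703 + 38.0360 + 0.0049 = 192.262

192.262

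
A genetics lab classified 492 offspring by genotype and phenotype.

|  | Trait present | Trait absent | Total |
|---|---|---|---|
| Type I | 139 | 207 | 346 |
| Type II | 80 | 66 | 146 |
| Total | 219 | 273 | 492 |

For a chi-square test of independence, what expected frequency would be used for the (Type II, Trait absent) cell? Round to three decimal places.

81.012

Row total (Type II) = 146; column total (Trait absent) = 273; grand total N = 492.
Expected count = (row total × column total) / N = 146 × 273 / 492 = 81.012.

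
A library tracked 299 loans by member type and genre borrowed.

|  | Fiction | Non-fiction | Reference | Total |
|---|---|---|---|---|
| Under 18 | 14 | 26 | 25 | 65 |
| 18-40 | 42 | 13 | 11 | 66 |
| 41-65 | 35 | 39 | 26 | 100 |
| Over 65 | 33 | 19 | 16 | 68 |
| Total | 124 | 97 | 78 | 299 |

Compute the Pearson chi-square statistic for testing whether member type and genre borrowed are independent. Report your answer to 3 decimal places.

28.304

Grand total N = 299.
Expected counts (row total × column total / N):
  Under 18, Fiction: 65×124/299 = 26.95652
  Under 18, Non-fiction: 65×97/299 = 21.08696
  Under 18, Reference: 65×78/299 = 16.95652
  18-40, Fiction: 66×124/299 = 27.37124
  18-40, Non-fiction: 66×97/299 = 21.41137
  18-40, Reference: 66×78/299 = 17.21739
  41-65, Fiction: 100×124/299 = 41.47157
  41-65, Non-fiction: 100×97/299 = 32.44147
  41-65, Reference: 100×78/299 = 26.08696
  Over 65, Fiction: 68×124/299 = 28.20067
  Over 65, Non-fiction: 68×97/299 = 22.06020
  Over 65, Reference: 68×78/299 = 17.73913
Contributions (O − E)²/E:
  (14 − 26.95652)²/26.95652 = 6.2275
  (26 − 21.08696)²/21.08696 = 1.1447
  (25 − 16.95652)²/16.95652 = 3.8155
  (42 − 27.37124)²/27.37124 = 7.8184
  (13 − 21.41137)²/21.41137 = 3.3044
  (11 − 17.21739)²/17.21739 = 2.2452
  (35 − 41.47157)²/41.47157 = 1.0099
  (39 − 32.44147)²/32.44147 = 1.3259
  (26 − 26.08696)²/26.08696 = 0.0003
  (33 − 28.20067)²/28.20067 = 0.8168
  (19 − 22.06020)²/22.06020 = 0.4245
  (16 − 17.73913)²/17.73913 = 0.1705
χ² = 6.2275 + 1.1447 + 3.8155 + 7.8184 + 3.3044 + 2.2452 + 1.0099 + 1.3259 + 0.0003 + 0.8168 + 0.4245 + 0.1705 = 28.304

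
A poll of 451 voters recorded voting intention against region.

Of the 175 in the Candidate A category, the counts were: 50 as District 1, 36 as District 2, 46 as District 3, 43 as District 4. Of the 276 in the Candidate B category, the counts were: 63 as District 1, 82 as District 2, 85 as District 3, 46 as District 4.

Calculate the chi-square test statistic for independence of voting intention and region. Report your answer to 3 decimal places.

Row totals: 175, 276. Column totals: 113, 118, 131, 89. Grand total N = 451.
Expected counts (row total × column total / N):
  Candidate A, District 1: 175×113/451 = 43.8470
  Candidate A, District 2: 175×118/451 = 45.7871
  Candidate A, District 3: 175×131/451 = 50.8315
  Candidate A, District 4: 175×89/451 = 34.5344
  Candidate B, District 1: 276×113/451 = 69.1530
  Candidate B, District 2: 276×118/451 = 72.2129
  Candidate B, District 3: 276×131/451 = 80.1685
  Candidate B, District 4: 276×89/451 = 54.4656
Contributions (O − E)²/E:
  (50 − 43.8470)²/43.8470 = 0.8634
  (36 − 45.7871)²/45.7871 = 2.0920
  (46 − 50.8315)²/50.8315 = 0.4592
  (43 − 34.5344)²/34.5344 = 2.0752
  (63 − 69.1530)²/69.1530 = 0.5475
  (82 − 72.2129)²/72.2129 = 1.3265
  (85 − 80.1685)²/80.1685 = 0.2912
  (46 − 54.4656)²/54.4656 = 1.3158
χ² = 0.8634 + 2.0920 + 0.4592 + 2.0752 + 0.5475 + 1.3265 + 0.2912 + 1.3158 = 8.971

8.971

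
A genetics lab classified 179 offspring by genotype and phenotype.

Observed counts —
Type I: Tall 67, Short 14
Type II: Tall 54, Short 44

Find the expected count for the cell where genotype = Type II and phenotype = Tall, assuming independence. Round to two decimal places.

Row total (Type II) = 98; column total (Tall) = 121; grand total N = 179.
Expected count = (row total × column total) / N = 98 × 121 / 179 = 66.25.

66.25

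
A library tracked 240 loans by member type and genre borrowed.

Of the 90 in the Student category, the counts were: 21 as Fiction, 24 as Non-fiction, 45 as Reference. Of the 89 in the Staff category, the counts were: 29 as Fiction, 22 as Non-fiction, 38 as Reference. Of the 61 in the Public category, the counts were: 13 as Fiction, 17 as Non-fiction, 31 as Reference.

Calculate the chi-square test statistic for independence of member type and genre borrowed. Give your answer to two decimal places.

3.06

Row totals: 90, 89, 61. Column totals: 63, 63, 114. Grand total N = 240.
Expected counts (row total × column total / N):
  Student, Fiction: 90×63/240 = 23.625
  Student, Non-fiction: 90×63/240 = 23.625
  Student, Reference: 90×114/240 = 42.750
  Staff, Fiction: 89×63/240 = 23.363
  Staff, Non-fiction: 89×63/240 = 23.363
  Staff, Reference: 89×114/240 = 42.275
  Public, Fiction: 61×63/240 = 16.012
  Public, Non-fiction: 61×63/240 = 16.012
  Public, Reference: 61×114/240 = 28.975
Contributions (O − E)²/E:
  (21 − 23.625)²/23.625 = 0.2917
  (24 − 23.625)²/23.625 = 0.0060
  (45 − 42.750)²/42.750 = 0.1184
  (29 − 23.363)²/23.363 = 1.3601
  (22 − 23.363)²/23.363 = 0.0795
  (38 − 42.275)²/42.275 = 0.4323
  (13 − 16.012)²/16.012 = 0.5666
  (17 − 16.012)²/16.012 = 0.0610
  (31 − 28.975)²/28.975 = 0.1415
χ² = 0.2917 + 0.0060 + 0.1184 + 1.3601 + 0.0795 + 0.4323 + 0.5666 + 0.0610 + 0.1415 = 3.06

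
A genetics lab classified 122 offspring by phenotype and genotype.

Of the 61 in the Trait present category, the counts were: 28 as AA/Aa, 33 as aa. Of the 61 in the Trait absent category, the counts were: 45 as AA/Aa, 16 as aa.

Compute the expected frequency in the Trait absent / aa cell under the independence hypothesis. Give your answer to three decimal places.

24.500

Row total (Trait absent) = 61; column total (aa) = 49; grand total N = 122.
Expected count = (row total × column total) / N = 61 × 49 / 122 = 24.500.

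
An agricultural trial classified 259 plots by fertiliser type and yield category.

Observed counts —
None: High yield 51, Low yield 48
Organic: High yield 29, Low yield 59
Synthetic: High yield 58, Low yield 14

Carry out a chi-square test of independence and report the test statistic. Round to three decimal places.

36.247

Row totals: 99, 88, 72. Column totals: 138, 121. Grand total N = 259.
Expected counts (row total × column total / N):
  None, High yield: 99×138/259 = 52.7490
  None, Low yield: 99×121/259 = 46.2510
  Organic, High yield: 88×138/259 = 46.8880
  Organic, Low yield: 88×121/259 = 41.1120
  Synthetic, High yield: 72×138/259 = 38.3629
  Synthetic, Low yield: 72×121/259 = 33.6371
Contributions (O − E)²/E:
  (51 − 52.7490)²/52.7490 = 0.0580
  (48 − 46.2510)²/46.2510 = 0.0661
  (29 − 46.8880)²/46.8880 = 6.8244
  (59 − 41.1120)²/41.1120 = 7.7831
  (58 − 38.3629)²/38.3629 = 10.0518
  (14 − 33.6371)²/33.6371 = 11.4640
χ² = 0.0580 + 0.0661 + 6.8244 + 7.7831 + 10.0518 + 11.4640 = 36.247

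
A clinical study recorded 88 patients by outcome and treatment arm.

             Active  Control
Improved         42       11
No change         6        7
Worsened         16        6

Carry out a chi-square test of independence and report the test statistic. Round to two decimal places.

5.76

Row totals: 53, 13, 22. Column totals: 64, 24. Grand total N = 88.
Expected counts (row total × column total / N):
  Improved, Active: 53×64/88 = 38.5455
  Improved, Control: 53×24/88 = 14.4545
  No change, Active: 13×64/88 = 9.4545
  No change, Control: 13×24/88 = 3.5455
  Worsened, Active: 22×64/88 = 16.0000
  Worsened, Control: 22×24/88 = 6.0000
Contributions (O − E)²/E:
  (42 − 38.5455)²/38.5455 = 0.3096
  (11 − 14.4545)²/14.4545 = 0.8256
  (6 − 9.4545)²/9.4545 = 1.2622
  (7 − 3.5455)²/3.5455 = 3.3658
  (16 − 16.0000)²/16.0000 = 0.0000
  (6 − 6.0000)²/6.0000 = 0.0000
χ² = 0.3096 + 0.8256 + 1.2622 + 3.3658 + 0.0000 + 0.0000 = 5.76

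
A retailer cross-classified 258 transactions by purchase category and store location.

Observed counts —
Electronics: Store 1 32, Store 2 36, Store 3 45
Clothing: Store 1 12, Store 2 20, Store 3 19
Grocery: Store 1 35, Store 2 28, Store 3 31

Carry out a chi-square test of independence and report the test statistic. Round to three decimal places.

3.965

Row totals: 113, 51, 94. Column totals: 79, 84, 95. Grand total N = 258.
Expected counts (row total × column total / N):
  Electronics, Store 1: 113×79/258 = 34.6008
  Electronics, Store 2: 113×84/258 = 36.7907
  Electronics, Store 3: 113×95/258 = 41.6085
  Clothing, Store 1: 51×79/258 = 15.6163
  Clothing, Store 2: 51×84/258 = 16.6047
  Clothing, Store 3: 51×95/258 = 18.7791
  Grocery, Store 1: 94×79/258 = 28.7829
  Grocery, Store 2: 94×84/258 = 30.6047
  Grocery, Store 3: 94×95/258 = 34.6124
Contributions (O − E)²/E:
  (32 − 34.6008)²/34.6008 = 0.1955
  (36 − 36.7907)²/36.7907 = 0.0170
  (45 − 41.6085)²/41.6085 = 0.2764
  (12 − 15.6163)²/15.6163 = 0.8374
  (20 − 16.6047)²/16.6047 = 0.6943
  (19 − 18.7791)²/18.7791 = 0.0026
  (35 − 28.7829)²/28.7829 = 1.3429
  (28 − 30.6047)²/30.6047 = 0.2217
  (31 − 34.6124)²/34.6124 = 0.3770
χ² = 0.1955 + 0.0170 + 0.2764 + 0.8374 + 0.6943 + 0.0026 + 1.3429 + 0.2217 + 0.3770 = 3.965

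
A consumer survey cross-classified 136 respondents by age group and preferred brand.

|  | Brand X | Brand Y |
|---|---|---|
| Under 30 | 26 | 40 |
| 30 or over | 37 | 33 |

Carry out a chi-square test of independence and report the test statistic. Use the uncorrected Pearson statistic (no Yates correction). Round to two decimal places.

2.48

Row totals: 66, 70. Column totals: 63, 73. Grand total N = 136.
Expected counts (row total × column total / N):
  Under 30, Brand X: 66×63/136 = 30.574
  Under 30, Brand Y: 66×73/136 = 35.426
  30 or over, Brand X: 70×63/136 = 32.426
  30 or over, Brand Y: 70×73/136 = 37.574
Contributions (O − E)²/E:
  (26 − 30.574)²/30.574 = 0.6843
  (40 − 35.426)²/35.426 = 0.5906
  (37 − 32.426)²/32.426 = 0.6452
  (33 − 37.574)²/37.574 = 0.5568
χ² = 0.6843 + 0.5906 + 0.6452 + 0.5568 = 2.48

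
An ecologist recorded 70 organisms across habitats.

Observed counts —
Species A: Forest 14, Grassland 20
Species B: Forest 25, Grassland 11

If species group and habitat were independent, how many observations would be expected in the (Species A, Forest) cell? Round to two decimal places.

18.94

Row total (Species A) = 34; column total (Forest) = 39; grand total N = 70.
Expected count = (row total × column total) / N = 34 × 39 / 70 = 18.94.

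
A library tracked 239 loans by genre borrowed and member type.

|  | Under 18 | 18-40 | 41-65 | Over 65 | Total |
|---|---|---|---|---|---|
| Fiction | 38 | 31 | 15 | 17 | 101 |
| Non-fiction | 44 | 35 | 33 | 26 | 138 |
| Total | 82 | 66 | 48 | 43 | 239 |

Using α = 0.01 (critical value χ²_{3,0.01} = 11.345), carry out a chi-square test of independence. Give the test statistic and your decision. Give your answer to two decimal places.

Grand total N = 239.
Expected counts (row total × column total / N):
  Fiction, Under 18: 101×82/239 = 34.653
  Fiction, 18-40: 101×66/239 = 27.891
  Fiction, 41-65: 101×48/239 = 20.285
  Fiction, Over 65: 101×43/239 = 18.172
  Non-fiction, Under 18: 138×82/239 = 47.347
  Non-fiction, 18-40: 138×66/239 = 38.109
  Non-fiction, 41-65: 138×48/239 = 27.715
  Non-fiction, Over 65: 138×43/239 = 24.828
Contributions (O − E)²/E:
  (38 − 34.653)²/34.653 = 0.3233
  (31 − 27.891)²/27.891 = 0.3466
  (15 − 20.285)²/20.285 = 1.3769
  (17 − 18.172)²/18.172 = 0.0756
  (44 − 47.347)²/47.347 = 0.2366
  (35 − 38.109)²/38.109 = 0.2536
  (33 − 27.715)²/27.715 = 1.0078
  (26 − 24.828)²/24.828 = 0.0553
χ² = 0.3233 + 0.3466 + 1.3769 + 0.0756 + 0.2366 + 0.2536 + 1.0078 + 0.0553 = 3.68
df = (2−1)(4−1) = 3. Since 3.68 < 11.345, fail to reject the null hypothesis of independence at α = 0.01.

3.68; fail to reject H₀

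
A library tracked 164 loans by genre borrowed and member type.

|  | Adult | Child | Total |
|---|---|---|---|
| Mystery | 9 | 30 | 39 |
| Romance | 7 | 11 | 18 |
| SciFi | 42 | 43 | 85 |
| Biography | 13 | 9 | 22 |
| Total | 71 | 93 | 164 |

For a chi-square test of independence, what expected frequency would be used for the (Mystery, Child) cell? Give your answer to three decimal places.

Row total (Mystery) = 39; column total (Child) = 93; grand total N = 164.
Expected count = (row total × column total) / N = 39 × 93 / 164 = 22.116.

22.116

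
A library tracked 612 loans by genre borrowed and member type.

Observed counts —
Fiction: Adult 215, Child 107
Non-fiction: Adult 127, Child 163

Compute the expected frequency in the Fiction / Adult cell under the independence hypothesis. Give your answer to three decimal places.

Row total (Fiction) = 322; column total (Adult) = 342; grand total N = 612.
Expected count = (row total × column total) / N = 322 × 342 / 612 = 179.941.

179.941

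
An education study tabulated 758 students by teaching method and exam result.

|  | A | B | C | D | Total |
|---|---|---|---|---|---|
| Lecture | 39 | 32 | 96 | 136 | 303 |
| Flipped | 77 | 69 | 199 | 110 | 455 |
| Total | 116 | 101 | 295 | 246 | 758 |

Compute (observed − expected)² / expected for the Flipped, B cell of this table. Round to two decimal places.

Row total (Flipped) = 455; column total (B) = 101; N = 758.
Expected count E = 455 × 101 / 758 = 60.627.
Contribution = (O − E)²/E = (69 − 60.627)² / 60.627 = 1.16.

1.16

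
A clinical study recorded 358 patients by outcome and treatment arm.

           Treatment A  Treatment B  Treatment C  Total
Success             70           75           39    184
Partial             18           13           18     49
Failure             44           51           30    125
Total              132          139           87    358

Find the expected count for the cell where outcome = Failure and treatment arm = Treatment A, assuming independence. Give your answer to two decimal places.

46.09

Row total (Failure) = 125; column total (Treatment A) = 132; grand total N = 358.
Expected count = (row total × column total) / N = 125 × 132 / 358 = 46.09.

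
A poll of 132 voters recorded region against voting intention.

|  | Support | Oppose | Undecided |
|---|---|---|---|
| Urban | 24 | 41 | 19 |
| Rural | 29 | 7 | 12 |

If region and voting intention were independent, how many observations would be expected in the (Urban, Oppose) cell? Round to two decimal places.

Row total (Urban) = 84; column total (Oppose) = 48; grand total N = 132.
Expected count = (row total × column total) / N = 84 × 48 / 132 = 30.55.

30.55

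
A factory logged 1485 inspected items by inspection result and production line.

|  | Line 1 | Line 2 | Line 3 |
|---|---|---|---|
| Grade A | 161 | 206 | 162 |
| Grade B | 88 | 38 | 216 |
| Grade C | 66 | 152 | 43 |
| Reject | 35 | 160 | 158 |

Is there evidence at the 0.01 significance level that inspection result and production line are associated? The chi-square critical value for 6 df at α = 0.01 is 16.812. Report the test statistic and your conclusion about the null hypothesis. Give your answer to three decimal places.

236.838; reject H₀

Row totals: 529, 342, 261, 353. Column totals: 350, 556, 579. Grand total N = 1485.
Expected counts (row total × column total / N):
  Grade A, Line 1: 529×350/1485 = 124.68013
  Grade A, Line 2: 529×556/1485 = 198.06330
  Grade A, Line 3: 529×579/1485 = 206.25657
  Grade B, Line 1: 342×350/1485 = 80.60606
  Grade B, Line 2: 342×556/1485 = 128.04848
  Grade B, Line 3: 342×579/1485 = 133.34545
  Grade C, Line 1: 261×350/1485 = 61.51515
  Grade C, Line 2: 261×556/1485 = 97.72121
  Grade C, Line 3: 261×579/1485 = 101.76364
  Reject, Line 1: 353×350/1485 = 83.19865
  Reject, Line 2: 353×556/1485 = 132.16700
  Reject, Line 3: 353×579/1485 = 137.63434
Contributions (O − E)²/E:
  (161 − 124.68013)²/124.68013 = 10.5801
  (206 − 198.06330)²/198.06330 = 0.3180
  (162 − 206.25657)²/206.25657 = 9.4962
  (88 − 80.60606)²/80.60606 = 0.6782
  (38 − 128.04848)²/128.04848 = 63.3255
  (216 − 133.34545)²/133.34545 = 51.2337
  (66 − 61.51515)²/61.51515 = 0.3270
  (152 − 97.72121)²/97.72121 = 30.1489
  (43 − 101.76364)²/101.76364 = 33.9332
  (35 − 83.19865)²/83.19865 = 27.9224
  (160 − 132.16700)²/132.16700 = 5.8613
  (158 − 137.63434)²/137.63434 = 3.0135
χ² = 10.5801 + 0.3180 + 9.4962 + 0.6782 + 63.3255 + 51.2337 + 0.3270 + 30.1489 + 33.9332 + 27.9224 + 5.8613 + 3.0135 = 236.838
df = (4−1)(3−1) = 6. Since 236.838 > 16.812, reject the null hypothesis of independence at α = 0.01.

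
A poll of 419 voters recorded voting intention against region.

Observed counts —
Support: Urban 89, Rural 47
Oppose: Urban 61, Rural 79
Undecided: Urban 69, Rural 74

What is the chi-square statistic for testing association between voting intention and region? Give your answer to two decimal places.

Row totals: 136, 140, 143. Column totals: 219, 200. Grand total N = 419.
Expected counts (row total × column total / N):
  Support, Urban: 136×219/419 = 71.084
  Support, Rural: 136×200/419 = 64.916
  Oppose, Urban: 140×219/419 = 73.174
  Oppose, Rural: 140×200/419 = 66.826
  Undecided, Urban: 143×219/419 = 74.742
  Undecided, Rural: 143×200/419 = 68.258
Contributions (O − E)²/E:
  (89 − 71.084)²/71.084 = 4.5155
  (47 − 64.916)²/64.916 = 4.9446
  (61 − 73.174)²/73.174 = 2.0254
  (79 − 66.826)²/66.826 = 2.2178
  (69 − 74.742)²/74.742 = 0.4411
  (74 − 68.258)²/68.258 = 0.4830
χ² = 4.5155 + 4.9446 + 2.0254 + 2.2178 + 0.4411 + 0.4830 = 14.63

14.63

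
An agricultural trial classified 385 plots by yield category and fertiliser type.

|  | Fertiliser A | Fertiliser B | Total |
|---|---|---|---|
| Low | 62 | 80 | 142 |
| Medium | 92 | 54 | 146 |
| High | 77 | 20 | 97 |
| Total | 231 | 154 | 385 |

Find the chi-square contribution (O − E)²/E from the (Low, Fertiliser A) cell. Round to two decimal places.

Row total (Low) = 142; column total (Fertiliser A) = 231; N = 385.
Expected count E = 142 × 231 / 385 = 85.200.
Contribution = (O − E)²/E = (62 − 85.200)² / 85.200 = 6.32.

6.32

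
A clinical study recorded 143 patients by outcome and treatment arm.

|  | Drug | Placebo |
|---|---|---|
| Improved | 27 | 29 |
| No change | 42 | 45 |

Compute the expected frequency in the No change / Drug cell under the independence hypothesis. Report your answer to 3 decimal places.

41.979

Row total (No change) = 87; column total (Drug) = 69; grand total N = 143.
Expected count = (row total × column total) / N = 87 × 69 / 143 = 41.979.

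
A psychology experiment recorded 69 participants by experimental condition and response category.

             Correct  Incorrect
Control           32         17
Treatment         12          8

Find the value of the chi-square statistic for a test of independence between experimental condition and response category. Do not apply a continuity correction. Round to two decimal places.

Row totals: 49, 20. Column totals: 44, 25. Grand total N = 69.
Expected counts (row total × column total / N):
  Control, Correct: 49×44/69 = 31.246
  Control, Incorrect: 49×25/69 = 17.754
  Treatment, Correct: 20×44/69 = 12.754
  Treatment, Incorrect: 20×25/69 = 7.246
Contributions (O − E)²/E:
  (32 − 31.246)²/31.246 = 0.0182
  (17 − 17.754)²/17.754 = 0.0320
  (12 − 12.754)²/12.754 = 0.0446
  (8 − 7.246)²/7.246 = 0.0785
χ² = 0.0182 + 0.0320 + 0.0446 + 0.0785 = 0.17

0.17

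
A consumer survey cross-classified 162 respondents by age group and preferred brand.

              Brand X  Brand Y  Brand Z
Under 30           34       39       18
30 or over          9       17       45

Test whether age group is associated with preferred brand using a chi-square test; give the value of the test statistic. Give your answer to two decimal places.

Row totals: 91, 71. Column totals: 43, 56, 63. Grand total N = 162.
Expected counts (row total × column total / N):
  Under 30, Brand X: 91×43/162 = 24.154
  Under 30, Brand Y: 91×56/162 = 31.457
  Under 30, Brand Z: 91×63/162 = 35.389
  30 or over, Brand X: 71×43/162 = 18.846
  30 or over, Brand Y: 71×56/162 = 24.543
  30 or over, Brand Z: 71×63/162 = 27.611
Contributions (O − E)²/E:
  (34 − 24.154)²/24.154 = 4.0136
  (39 − 31.457)²/31.457 = 1.8087
  (18 − 35.389)²/35.389 = 8.5444
  (9 − 18.846)²/18.846 = 5.1440
  (17 − 24.543)²/24.543 = 2.3183
  (45 − 27.611)²/27.611 = 10.9513
χ² = 4.0136 + 1.8087 + 8.5444 + 5.1440 + 2.3183 + 10.9513 = 32.78

32.78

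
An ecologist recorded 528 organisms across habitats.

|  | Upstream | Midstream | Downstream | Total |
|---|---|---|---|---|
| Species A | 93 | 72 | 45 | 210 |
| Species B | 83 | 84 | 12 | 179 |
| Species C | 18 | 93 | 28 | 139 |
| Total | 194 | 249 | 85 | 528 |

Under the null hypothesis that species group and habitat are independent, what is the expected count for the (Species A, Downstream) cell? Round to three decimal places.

33.807

Row total (Species A) = 210; column total (Downstream) = 85; grand total N = 528.
Expected count = (row total × column total) / N = 210 × 85 / 528 = 33.807.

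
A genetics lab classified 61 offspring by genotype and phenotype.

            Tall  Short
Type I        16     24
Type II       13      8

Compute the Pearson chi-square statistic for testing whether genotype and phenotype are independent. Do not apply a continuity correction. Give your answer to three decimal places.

Row totals: 40, 21. Column totals: 29, 32. Grand total N = 61.
Expected counts (row total × column total / N):
  Type I, Tall: 40×29/61 = 19.0164
  Type I, Short: 40×32/61 = 20.9836
  Type II, Tall: 21×29/61 = 9.9836
  Type II, Short: 21×32/61 = 11.0164
Contributions (O − E)²/E:
  (16 − 19.0164)²/19.0164 = 0.4785
  (24 − 20.9836)²/20.9836 = 0.4336
  (13 − 9.9836)²/9.9836 = 0.9114
  (8 − 11.0164)²/11.0164 = 0.8259
χ² = 0.4785 + 0.4336 + 0.9114 + 0.8259 = 2.649

2.649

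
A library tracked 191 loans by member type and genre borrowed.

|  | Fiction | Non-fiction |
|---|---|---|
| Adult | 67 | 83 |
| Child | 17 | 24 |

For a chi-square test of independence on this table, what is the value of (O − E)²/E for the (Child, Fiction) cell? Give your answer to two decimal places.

Row total (Child) = 41; column total (Fiction) = 84; N = 191.
Expected count E = 41 × 84 / 191 = 18.031.
Contribution = (O − E)²/E = (17 − 18.031)² / 18.031 = 0.06.

0.06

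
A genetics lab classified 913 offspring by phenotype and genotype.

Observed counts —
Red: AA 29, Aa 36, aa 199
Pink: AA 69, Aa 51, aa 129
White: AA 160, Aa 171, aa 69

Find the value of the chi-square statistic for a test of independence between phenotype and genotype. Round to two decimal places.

Row totals: 264, 249, 400. Column totals: 258, 258, 397. Grand total N = 913.
Expected counts (row total × column total / N):
  Red, AA: 264×258/913 = 74.602
  Red, Aa: 264×258/913 = 74.602
  Red, aa: 264×397/913 = 114.795
  Pink, AA: 249×258/913 = 70.364
  Pink, Aa: 249×258/913 = 70.364
  Pink, aa: 249×397/913 = 108.273
  White, AA: 400×258/913 = 113.034
  White, Aa: 400×258/913 = 113.034
  White, aa: 400×397/913 = 173.932
Contributions (O − E)²/E:
  (29 − 74.602)²/74.602 = 27.8752
  (36 − 74.602)²/74.602 = 19.9742
  (199 − 114.795)²/114.795 = 61.7665
  (69 − 70.364)²/70.364 = 0.0264
  (51 − 70.364)²/70.364 = 5.3289
  (129 − 108.273)²/108.273 = 3.9678
  (160 − 113.034)²/113.034 = 19.5145
  (171 − 113.034)²/113.034 = 29.7261
  (69 − 173.932)²/173.932 = 63.3048
χ² = 27.8752 + 19.9742 + 61.7665 + 0.0264 + 5.3289 + 3.9678 + 19.5145 + 29.7261 + 63.3048 = 231.48

231.48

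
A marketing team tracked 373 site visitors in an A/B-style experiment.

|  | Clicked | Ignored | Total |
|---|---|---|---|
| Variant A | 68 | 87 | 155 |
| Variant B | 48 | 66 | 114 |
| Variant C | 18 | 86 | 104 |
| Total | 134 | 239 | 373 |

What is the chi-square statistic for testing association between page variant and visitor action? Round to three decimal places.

Grand total N = 373.
Expected counts (row total × column total / N):
  Variant A, Clicked: 155×134/373 = 55.6836
  Variant A, Ignored: 155×239/373 = 99.3164
  Variant B, Clicked: 114×134/373 = 40.9544
  Variant B, Ignored: 114×239/373 = 73.0456
  Variant C, Clicked: 104×134/373 = 37.3619
  Variant C, Ignored: 104×239/373 = 66.6381
Contributions (O − E)²/E:
  (68 − 55.6836)²/55.6836 = 2.7242
  (87 − 99.3164)²/99.3164 = 1.5274
  (48 − 40.9544)²/40.9544 = 1.2121
  (66 − 73.0456)²/73.0456 = 0.6796
  (18 − 37.3619)²/37.3619 = 10.0338
  (86 − 66.6381)²/66.6381 = 5.6257
χ² = 2.7242 + 1.5274 + 1.2121 + 0.6796 + 10.0338 + 5.6257 = 21.803

21.803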